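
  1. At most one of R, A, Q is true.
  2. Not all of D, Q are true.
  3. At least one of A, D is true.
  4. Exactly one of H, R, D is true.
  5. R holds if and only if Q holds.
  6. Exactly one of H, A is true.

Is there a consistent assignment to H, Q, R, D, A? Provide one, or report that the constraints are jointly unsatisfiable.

H = False, Q = False, R = False, D = True, A = True

  (1) {R, A, Q}: 1 true — at most one ✓
  (2) {D, Q}: 1/2 true — not all ✓
  (3) {A, D}: 2 true — at least one ✓
  (4) {H, R, D}: 1 true — exactly one ✓
  (5) R=F, Q=F — same ✓
  (6) {H, A}: 1 true — exactly one ✓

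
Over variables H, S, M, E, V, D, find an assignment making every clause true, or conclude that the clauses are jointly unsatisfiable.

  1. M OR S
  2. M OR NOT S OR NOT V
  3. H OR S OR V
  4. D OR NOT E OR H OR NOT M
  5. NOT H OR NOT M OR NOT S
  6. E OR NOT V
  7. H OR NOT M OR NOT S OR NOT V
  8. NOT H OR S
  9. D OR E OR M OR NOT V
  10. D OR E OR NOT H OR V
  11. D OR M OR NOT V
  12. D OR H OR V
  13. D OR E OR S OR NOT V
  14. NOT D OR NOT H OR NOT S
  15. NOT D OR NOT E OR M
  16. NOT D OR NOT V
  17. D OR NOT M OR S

H = True, S = True, M = False, E = True, V = False, D = False

Set H = True.
  then (NOT H OR S) forces S = True.
  then (NOT D OR NOT H OR NOT S) forces D = False.
  then (NOT H OR NOT M OR NOT S) forces M = False.
  then (D OR M OR NOT V) forces V = False.
  then (D OR E OR NOT H OR V) forces E = True.
All clauses satisfied.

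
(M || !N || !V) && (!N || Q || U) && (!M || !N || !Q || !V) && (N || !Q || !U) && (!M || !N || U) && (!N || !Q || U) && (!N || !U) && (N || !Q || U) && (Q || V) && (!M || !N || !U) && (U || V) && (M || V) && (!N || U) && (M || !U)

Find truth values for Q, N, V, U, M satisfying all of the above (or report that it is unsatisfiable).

Q: False, N: False, V: True, U: False, M: False

Set Q = False.
  then (Q || V) forces V = True.
Try N = True:
  (M || !N || !V) forces M = True.
  (!N || Q || U) forces U = True.
  clause (!N || !U) is falsified — backtrack.
So N = False.
Set U = False.
Set M = False.
All clauses satisfied.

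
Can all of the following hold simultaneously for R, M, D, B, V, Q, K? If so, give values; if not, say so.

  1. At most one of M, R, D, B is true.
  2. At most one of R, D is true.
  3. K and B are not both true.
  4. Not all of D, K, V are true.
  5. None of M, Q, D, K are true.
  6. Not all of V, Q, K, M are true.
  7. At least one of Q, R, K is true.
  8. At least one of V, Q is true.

R = True; M = False; D = False; B = False; V = True; Q = False; K = False

  (1) {M, R, D, B}: 1 true — at most one ✓
  (2) {R, D}: 1 true — at most one ✓
  (3) K=F, B=F — not both ✓
  (4) {D, K, V}: 1/3 true — not all ✓
  (5) {M, Q, D, K}: 0 true — none ✓
  (6) {V, Q, K, M}: 1/4 true — not all ✓
  (7) {Q, R, K}: 1 true — at least one ✓
  (8) {V, Q}: 1 true — at least one ✓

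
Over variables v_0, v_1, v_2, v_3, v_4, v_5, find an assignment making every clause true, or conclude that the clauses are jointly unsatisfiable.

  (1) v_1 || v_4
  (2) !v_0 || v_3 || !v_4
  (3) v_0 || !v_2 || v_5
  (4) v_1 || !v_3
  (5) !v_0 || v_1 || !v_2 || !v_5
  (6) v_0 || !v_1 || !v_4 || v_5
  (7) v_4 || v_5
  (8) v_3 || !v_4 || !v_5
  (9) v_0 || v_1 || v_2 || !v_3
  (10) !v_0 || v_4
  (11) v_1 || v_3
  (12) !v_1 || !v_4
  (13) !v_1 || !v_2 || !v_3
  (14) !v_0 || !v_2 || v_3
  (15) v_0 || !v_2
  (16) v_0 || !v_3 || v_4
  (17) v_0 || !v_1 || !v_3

Set v_0 = False.
  then (v_0 || !v_2) forces v_2 = False.
Try v_1 = False:
  (v_1 || v_4) forces v_4 = True.
  (v_1 || !v_3) forces v_3 = False.
  clause (v_1 || v_3) is falsified — backtrack.
So v_1 = True.
  then (!v_1 || !v_4) forces v_4 = False.
  then (v_0 || !v_3 || v_4) forces v_3 = False.
  then (v_4 || v_5) forces v_5 = True.
All clauses satisfied.

v_0 = False, v_1 = True, v_2 = False, v_3 = False, v_4 = False, v_5 = True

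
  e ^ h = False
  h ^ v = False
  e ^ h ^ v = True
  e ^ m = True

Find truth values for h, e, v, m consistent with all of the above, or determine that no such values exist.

h = True, e = True, v = True, m = False

e ^ h = T ^ T = False ✓
h ^ v = T ^ T = False ✓
e ^ h ^ v = T ^ T ^ T = True ✓
e ^ m = T ^ F = True ✓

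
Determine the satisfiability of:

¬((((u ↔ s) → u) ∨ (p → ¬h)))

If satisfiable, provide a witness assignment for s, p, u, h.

s = False, p = True, u = False, h = True

  ¬((((u ↔ s) → u) ∨ (p → ¬h))) = True
    ((u ↔ s) → u) ∨ (p → ¬h) = False
      (u ↔ s) → u = False
        u ↔ s = True
      p → ¬h = False
        ¬h = False
The formula evaluates to True.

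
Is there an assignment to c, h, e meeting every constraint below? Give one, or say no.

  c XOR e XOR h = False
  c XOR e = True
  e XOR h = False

c=F; h=T; e=T

c XOR e XOR h = F XOR T XOR T = False ✓
c XOR e = F XOR T = True ✓
e XOR h = T XOR T = False ✓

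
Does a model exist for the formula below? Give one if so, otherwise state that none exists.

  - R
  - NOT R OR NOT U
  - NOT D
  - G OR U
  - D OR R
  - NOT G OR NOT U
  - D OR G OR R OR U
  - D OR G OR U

Unit clause (R) forces R = True.
In (NOT R OR NOT U) only NOT U is left, so U = False.
Unit clause (NOT D) forces D = False.
In (G OR U) only G is left, so G = True.
Check each clause:
  (R): R holds.
  (NOT R OR NOT U): NOT U holds.
  (NOT D): NOT D holds.
  (G OR U): G holds.
  (D OR R): R holds.
  (NOT G OR NOT U): NOT U holds.
  (D OR G OR R OR U): G holds.
  (D OR G OR U): G holds.
All clauses satisfied.

G: True; D: False; U: False; R: True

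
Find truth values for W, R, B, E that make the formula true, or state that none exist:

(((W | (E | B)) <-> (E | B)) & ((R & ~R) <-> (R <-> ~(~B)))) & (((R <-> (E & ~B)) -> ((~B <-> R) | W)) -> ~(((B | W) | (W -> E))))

No satisfying assignment exists.

Case W = True: the conjunct ((R <-> (E & ~B)) -> ((~B <-> R) | W)) -> ~(((B | W) | (W -> E))) becomes ((R <-> (E & ~B)) -> True) -> ~True = False.
Case W = False: the formula simplifies to (((E | B) <-> (E | B)) & ((R & ~R) <-> (R <-> ~(~B)))) & ~(((R <-> (E & ~B)) -> (~B <-> R))).
  B = True: simplifies to ((R & ~R) <-> R) & ~((~R -> ~R)).
    R = True: the conjunct (R & ~R) <-> R becomes (True & False) <-> True = False.
    R = False: the conjunct ~((~R -> ~R)) becomes ~((True -> True)) = False.
  B = False: simplifies to ((E <-> E) & ((R & ~R) <-> ~R)) & ~(((R <-> E) -> R)).
    R = True: the conjunct ~(((R <-> E) -> R)) becomes ~((E -> True)) = False.
    R = False: the conjunct (R & ~R) <-> ~R becomes (False & True) <-> ~False = False.
Both cases fail — unsatisfiable.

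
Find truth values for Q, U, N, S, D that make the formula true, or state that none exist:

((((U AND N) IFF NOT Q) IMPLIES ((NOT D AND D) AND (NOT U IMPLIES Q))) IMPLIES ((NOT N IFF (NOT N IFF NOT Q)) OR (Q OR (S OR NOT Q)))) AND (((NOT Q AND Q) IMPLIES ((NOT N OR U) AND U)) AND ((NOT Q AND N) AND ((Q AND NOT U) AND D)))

Unsatisfiable — no assignment works.

Case Q = True: the conjunct NOT Q is False.
Case Q = False: the conjunct Q is False.
Both cases fail — unsatisfiable.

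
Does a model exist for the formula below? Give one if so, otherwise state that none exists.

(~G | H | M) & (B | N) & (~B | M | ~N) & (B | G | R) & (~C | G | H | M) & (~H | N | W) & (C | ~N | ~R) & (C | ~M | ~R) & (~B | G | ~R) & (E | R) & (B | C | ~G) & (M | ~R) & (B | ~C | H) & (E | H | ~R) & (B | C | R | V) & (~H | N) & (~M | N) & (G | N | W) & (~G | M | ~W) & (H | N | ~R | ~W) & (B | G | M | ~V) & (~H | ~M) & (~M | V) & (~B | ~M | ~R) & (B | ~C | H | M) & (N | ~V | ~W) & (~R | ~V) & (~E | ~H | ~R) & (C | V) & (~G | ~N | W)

Set G = True.
Set N = True.
  then (~G | ~N | W) forces W = True.
  then (~G | M | ~W) forces M = True.
  then (~H | ~M) forces H = False.
  then (~M | V) forces V = True.
  then (~R | ~V) forces R = False.
  then (E | R) forces E = True.
Set B = True.
Set C = True.
All clauses satisfied.

G=T; N=T; H=F; B=T; V=T; M=T; R=F; W=T; C=T; E=T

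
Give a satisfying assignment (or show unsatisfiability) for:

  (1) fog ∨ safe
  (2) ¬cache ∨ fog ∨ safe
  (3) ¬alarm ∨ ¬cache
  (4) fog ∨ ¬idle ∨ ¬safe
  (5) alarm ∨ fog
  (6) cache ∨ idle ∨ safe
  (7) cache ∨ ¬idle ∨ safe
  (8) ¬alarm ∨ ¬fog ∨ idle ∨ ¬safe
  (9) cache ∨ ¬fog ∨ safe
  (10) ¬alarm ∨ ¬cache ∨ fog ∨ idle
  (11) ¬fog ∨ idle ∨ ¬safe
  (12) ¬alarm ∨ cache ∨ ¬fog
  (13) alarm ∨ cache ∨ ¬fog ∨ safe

cache = False, idle = True, alarm = False, fog = True, safe = True

Set cache = False.
Set idle = True.
  then (cache ∨ ¬idle ∨ safe) forces safe = True.
  then (fog ∨ ¬idle ∨ ¬safe) forces fog = True.
  then (¬alarm ∨ cache ∨ ¬fog) forces alarm = False.
All clauses satisfied.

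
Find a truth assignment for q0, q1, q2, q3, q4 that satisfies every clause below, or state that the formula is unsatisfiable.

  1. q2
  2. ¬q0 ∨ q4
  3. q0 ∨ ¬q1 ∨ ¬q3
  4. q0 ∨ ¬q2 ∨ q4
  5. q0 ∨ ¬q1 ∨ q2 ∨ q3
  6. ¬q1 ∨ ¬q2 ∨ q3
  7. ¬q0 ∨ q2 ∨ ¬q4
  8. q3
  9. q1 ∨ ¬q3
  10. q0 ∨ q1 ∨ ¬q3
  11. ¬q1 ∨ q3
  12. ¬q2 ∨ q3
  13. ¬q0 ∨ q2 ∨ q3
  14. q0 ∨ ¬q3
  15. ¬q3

The formula is unsatisfiable.

Case q3 = True:
  Clause (¬q3) is falsified — contradiction.
Case q3 = False:
  Clause (q3) is falsified — contradiction.
Both cases fail, so the formula is unsatisfiable.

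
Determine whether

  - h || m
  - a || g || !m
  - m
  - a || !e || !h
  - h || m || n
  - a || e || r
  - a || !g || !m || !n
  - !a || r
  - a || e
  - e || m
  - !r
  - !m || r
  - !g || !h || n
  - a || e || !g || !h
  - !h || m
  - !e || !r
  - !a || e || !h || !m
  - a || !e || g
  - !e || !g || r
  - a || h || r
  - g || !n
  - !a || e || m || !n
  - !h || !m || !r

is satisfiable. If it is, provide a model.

Case r = True:
  Clause (!r) is falsified — contradiction.
Case r = False:
  (m) forces m = True.
  Clause (!m || r) is falsified — contradiction.
Both cases fail, so the formula is unsatisfiable.

UNSATISFIABLE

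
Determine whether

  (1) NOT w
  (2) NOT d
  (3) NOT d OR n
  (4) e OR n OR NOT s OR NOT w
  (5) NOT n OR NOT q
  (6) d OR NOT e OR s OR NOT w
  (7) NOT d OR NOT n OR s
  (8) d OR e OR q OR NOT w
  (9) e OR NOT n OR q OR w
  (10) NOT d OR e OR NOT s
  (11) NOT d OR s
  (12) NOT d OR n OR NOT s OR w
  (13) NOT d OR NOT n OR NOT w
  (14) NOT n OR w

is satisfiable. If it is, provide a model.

Unit clause (NOT w) forces w = False.
Unit clause (NOT d) forces d = False.
In (NOT n OR w) only NOT n is left, so n = False.
Set s = True.
Set q = False.
Set e = True.
All clauses satisfied.

s: True; d: False; n: False; q: False; w: False; e: True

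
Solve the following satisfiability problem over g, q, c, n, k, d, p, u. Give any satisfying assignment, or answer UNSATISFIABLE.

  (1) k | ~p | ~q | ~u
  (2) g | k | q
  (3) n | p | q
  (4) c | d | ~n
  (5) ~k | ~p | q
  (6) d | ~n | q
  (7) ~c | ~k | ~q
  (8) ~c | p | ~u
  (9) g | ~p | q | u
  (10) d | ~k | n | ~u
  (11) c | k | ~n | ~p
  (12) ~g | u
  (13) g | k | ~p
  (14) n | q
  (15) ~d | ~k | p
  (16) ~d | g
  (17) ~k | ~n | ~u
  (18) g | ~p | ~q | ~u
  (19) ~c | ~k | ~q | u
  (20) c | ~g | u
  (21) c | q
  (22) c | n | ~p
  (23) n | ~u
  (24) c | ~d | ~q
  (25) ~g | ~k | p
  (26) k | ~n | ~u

g = False, q = True, c = True, n = False, k = False, d = False, p = False, u = False

Try g = True:
  (~g | u) forces u = True.
  (n | ~u) forces n = True.
  (~k | ~n | ~u) forces k = False.
  clause (k | ~n | ~u) is falsified — backtrack.
So g = False.
  then (~d | g) forces d = False.
Set q = True.
Set c = True.
  then (~c | ~k | ~q) forces k = False.
  then (g | k | ~p) forces p = False.
  then (~c | p | ~u) forces u = False.
Set n = False.
All clauses satisfied.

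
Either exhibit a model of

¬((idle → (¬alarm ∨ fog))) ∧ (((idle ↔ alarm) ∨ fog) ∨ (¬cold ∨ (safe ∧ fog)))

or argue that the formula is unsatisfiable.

alarm=T, safe=T, cold=F, fog=F, idle=T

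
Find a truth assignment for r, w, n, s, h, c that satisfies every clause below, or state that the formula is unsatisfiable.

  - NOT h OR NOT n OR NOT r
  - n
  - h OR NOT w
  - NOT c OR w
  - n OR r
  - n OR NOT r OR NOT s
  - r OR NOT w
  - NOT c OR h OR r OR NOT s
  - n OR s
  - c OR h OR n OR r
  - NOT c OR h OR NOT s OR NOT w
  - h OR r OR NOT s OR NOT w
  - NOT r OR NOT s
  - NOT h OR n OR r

Unit clause (n) forces n = True.
Set r = True.
  then (NOT h OR NOT n OR NOT r) forces h = False.
  then (h OR NOT w) forces w = False.
  then (NOT c OR w) forces c = False.
  then (NOT r OR NOT s) forces s = False.
All clauses satisfied.

r = True, w = False, n = True, s = False, h = False, c = False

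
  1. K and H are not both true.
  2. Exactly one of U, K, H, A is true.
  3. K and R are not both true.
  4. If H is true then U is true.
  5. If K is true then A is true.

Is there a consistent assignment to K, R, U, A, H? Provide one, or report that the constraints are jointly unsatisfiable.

K = False, R = True, U = False, A = True, H = False

  (1) K=F, H=F — not both ✓
  (2) {U, K, H, A}: 1 true — exactly one ✓
  (3) K=F, R=T — not both ✓
  (4) H=F ⇒ U: vacuous ✓
  (5) K=F ⇒ A: vacuous ✓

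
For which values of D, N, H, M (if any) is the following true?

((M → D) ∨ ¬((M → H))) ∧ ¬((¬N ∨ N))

The formula is unsatisfiable.

The conjunct ¬((¬N ∨ N)) is unsatisfiable on its own:
  N=F: evaluates to False.
  N=T: evaluates to False.
So the whole conjunction is unsatisfiable.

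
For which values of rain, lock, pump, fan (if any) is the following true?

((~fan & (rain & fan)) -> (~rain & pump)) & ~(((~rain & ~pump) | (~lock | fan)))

rain=T; lock=T; pump=T; fan=F

  (~fan & (rain & fan)) -> (~rain & pump) = True
    ~fan & (rain & fan) = False
      ~fan = True
      rain & fan = False
    ~rain & pump = False
      ~rain = False
  ~(((~rain & ~pump) | (~lock | fan))) = True
    (~rain & ~pump) | (~lock | fan) = False
      ~rain & ~pump = False
        ~rain = False
        ~pump = False
      ~lock | fan = False
        ~lock = False
Both conjuncts True, so the formula holds.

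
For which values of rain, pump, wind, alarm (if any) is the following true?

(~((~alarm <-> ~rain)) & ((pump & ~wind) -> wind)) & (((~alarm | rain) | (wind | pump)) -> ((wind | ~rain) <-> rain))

rain=T; pump=F; wind=T; alarm=F

  ~((~alarm <-> ~rain)) & ((pump & ~wind) -> wind) = True
    ~((~alarm <-> ~rain)) = True
      ~alarm <-> ~rain = False
        ~alarm = True
        ~rain = False
    (pump & ~wind) -> wind = True
      pump & ~wind = False
        ~wind = False
  ((~alarm | rain) | (wind | pump)) -> ((wind | ~rain) <-> rain) = True
    (~alarm | rain) | (wind | pump) = True
      ~alarm | rain = True
        ~alarm = True
      wind | pump = True
    (wind | ~rain) <-> rain = True
      wind | ~rain = True
        ~rain = False
Both conjuncts True, so the formula holds.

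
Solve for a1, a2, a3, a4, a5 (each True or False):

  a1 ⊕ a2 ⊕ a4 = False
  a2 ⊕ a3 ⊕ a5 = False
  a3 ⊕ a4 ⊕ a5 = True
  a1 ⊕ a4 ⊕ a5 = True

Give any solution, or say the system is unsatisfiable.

a1: True, a2: False, a3: True, a4: True, a5: True

a1 ⊕ a2 ⊕ a4 = T ⊕ F ⊕ T = False ✓
a2 ⊕ a3 ⊕ a5 = F ⊕ T ⊕ T = False ✓
a3 ⊕ a4 ⊕ a5 = T ⊕ T ⊕ T = True ✓
a1 ⊕ a4 ⊕ a5 = T ⊕ T ⊕ T = True ✓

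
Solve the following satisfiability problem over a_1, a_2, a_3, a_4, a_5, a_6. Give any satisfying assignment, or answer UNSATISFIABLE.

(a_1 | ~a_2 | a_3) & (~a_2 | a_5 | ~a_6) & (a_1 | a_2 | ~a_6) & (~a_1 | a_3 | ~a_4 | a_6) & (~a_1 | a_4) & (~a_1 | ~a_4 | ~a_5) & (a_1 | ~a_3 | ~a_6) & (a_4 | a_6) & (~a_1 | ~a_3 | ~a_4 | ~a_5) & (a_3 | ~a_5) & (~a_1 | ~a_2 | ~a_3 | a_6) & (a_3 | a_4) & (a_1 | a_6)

a_1 = True, a_2 = False, a_3 = True, a_4 = True, a_5 = False, a_6 = False

Try a_1 = False:
  (a_1 | a_6) forces a_6 = True.
  (a_1 | a_2 | ~a_6) forces a_2 = True.
  (a_1 | ~a_2 | a_3) forces a_3 = True.
  clause (a_1 | ~a_3 | ~a_6) is falsified — backtrack.
So a_1 = True.
  then (~a_1 | a_4) forces a_4 = True.
  then (~a_1 | ~a_4 | ~a_5) forces a_5 = False.
Set a_2 = False.
Set a_3 = True.
Set a_6 = False.
All clauses satisfied.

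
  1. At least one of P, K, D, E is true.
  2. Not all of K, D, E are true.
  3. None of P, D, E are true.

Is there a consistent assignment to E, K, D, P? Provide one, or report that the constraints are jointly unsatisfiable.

E = False, K = True, D = False, P = False

  (1) {P, K, D, E}: 1 true — at least one ✓
  (2) {K, D, E}: 1/3 true — not all ✓
  (3) {P, D, E}: 0 true — none ✓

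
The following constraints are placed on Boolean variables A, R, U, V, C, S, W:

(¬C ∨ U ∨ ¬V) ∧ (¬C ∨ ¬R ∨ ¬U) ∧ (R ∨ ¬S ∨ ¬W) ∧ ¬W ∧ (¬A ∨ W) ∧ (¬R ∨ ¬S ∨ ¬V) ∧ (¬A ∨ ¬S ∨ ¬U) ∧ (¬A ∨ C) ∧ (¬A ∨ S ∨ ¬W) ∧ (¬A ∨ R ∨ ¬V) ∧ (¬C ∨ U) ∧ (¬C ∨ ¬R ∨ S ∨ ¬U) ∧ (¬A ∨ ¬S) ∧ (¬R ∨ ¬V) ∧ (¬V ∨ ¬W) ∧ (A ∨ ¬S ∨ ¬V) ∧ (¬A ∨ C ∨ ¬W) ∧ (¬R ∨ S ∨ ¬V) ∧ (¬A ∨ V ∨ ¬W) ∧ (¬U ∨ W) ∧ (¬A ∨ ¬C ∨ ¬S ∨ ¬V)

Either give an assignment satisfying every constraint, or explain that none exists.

Unit clause (¬W) forces W = False.
In (¬A ∨ W) only ¬A is left, so A = False.
In (¬U ∨ W) only ¬U is left, so U = False.
In (¬C ∨ U) only ¬C is left, so C = False.
Set R = False.
Set V = False.
Set S = True.
All clauses satisfied.

A: False, R: False, U: False, V: False, C: False, S: True, W: False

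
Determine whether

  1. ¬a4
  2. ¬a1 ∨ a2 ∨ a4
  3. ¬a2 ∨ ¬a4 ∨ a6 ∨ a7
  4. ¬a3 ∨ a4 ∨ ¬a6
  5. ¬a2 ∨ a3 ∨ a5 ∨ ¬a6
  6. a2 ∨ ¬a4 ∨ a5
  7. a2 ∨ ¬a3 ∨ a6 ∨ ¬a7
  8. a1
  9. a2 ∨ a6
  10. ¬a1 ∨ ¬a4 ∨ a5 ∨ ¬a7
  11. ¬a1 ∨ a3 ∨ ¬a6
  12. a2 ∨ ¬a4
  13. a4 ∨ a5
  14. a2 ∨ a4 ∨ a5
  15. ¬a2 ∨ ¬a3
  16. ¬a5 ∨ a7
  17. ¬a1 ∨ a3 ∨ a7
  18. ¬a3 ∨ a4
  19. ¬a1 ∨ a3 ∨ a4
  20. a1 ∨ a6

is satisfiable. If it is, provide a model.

Case a3 = True:
  (¬a4) forces a4 = False.
  Clause (¬a3 ∨ a4) is falsified — contradiction.
Case a3 = False:
  (¬a4) forces a4 = False.
  (a1) forces a1 = True.
  Clause (¬a1 ∨ a3 ∨ a4) is falsified — contradiction.
Both cases fail, so the formula is unsatisfiable.

No satisfying assignment exists.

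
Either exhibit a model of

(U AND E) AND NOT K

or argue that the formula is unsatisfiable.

K=F, E=T, U=T

  U AND E = True
  NOT K = True
Both conjuncts True, so the formula holds.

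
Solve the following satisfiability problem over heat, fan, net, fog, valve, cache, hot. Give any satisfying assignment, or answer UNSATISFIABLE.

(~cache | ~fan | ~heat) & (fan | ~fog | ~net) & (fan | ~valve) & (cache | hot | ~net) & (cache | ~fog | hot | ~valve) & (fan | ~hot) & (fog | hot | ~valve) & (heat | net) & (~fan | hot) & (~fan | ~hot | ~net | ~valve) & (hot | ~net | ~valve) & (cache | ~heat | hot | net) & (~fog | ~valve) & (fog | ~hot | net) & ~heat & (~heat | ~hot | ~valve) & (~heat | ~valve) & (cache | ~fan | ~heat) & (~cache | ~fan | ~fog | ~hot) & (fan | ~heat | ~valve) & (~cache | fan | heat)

heat = False, fan = True, net = True, fog = False, valve = False, cache = True, hot = True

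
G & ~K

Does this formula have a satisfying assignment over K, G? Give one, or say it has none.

K=F, G=T

  ~K = True
Both conjuncts True, so the formula holds.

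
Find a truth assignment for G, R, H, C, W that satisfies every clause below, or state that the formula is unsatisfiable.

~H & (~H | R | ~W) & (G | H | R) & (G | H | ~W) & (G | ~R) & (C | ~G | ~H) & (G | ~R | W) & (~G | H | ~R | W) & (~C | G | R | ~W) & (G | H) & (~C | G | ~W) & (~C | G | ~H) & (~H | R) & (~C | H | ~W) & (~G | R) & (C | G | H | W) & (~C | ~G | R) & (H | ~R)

Unsatisfiable — no assignment works.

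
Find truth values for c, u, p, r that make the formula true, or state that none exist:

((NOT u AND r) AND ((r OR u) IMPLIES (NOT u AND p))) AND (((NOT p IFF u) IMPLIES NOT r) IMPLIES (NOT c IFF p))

c=T; u=F; p=T; r=T

  (NOT u AND r) AND ((r OR u) IMPLIES (NOT u AND p)) = True
    NOT u AND r = True
      NOT u = True
    (r OR u) IMPLIES (NOT u AND p) = True
      r OR u = True
      NOT u AND p = True
        NOT u = True
  ((NOT p IFF u) IMPLIES NOT r) IMPLIES (NOT c IFF p) = True
    (NOT p IFF u) IMPLIES NOT r = False
      NOT p IFF u = True
        NOT p = False
      NOT r = False
    NOT c IFF p = False
      NOT c = False
Both conjuncts True, so the formula holds.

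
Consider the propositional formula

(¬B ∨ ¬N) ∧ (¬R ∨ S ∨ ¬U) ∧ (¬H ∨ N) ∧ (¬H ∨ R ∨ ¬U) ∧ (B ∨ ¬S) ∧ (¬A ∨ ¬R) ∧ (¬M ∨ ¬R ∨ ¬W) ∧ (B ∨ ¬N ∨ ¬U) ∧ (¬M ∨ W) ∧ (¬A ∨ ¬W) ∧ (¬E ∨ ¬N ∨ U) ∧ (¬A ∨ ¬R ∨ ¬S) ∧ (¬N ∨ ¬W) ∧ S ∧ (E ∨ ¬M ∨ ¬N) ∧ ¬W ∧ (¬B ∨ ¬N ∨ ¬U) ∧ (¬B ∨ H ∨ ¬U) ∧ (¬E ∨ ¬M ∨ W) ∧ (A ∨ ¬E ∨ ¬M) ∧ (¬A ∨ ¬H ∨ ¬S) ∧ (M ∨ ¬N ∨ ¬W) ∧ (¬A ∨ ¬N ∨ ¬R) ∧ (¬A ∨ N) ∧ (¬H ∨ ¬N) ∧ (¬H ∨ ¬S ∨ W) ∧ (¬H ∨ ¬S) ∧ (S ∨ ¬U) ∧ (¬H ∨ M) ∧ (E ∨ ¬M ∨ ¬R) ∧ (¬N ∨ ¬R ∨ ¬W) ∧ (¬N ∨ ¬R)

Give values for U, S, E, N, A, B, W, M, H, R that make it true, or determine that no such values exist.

Unit clause (S) forces S = True.
Unit clause (¬W) forces W = False.
In (¬H ∨ ¬S ∨ W) only ¬H is left, so H = False.
In (B ∨ ¬S) only B is left, so B = True.
In (¬M ∨ W) only ¬M is left, so M = False.
In (¬B ∨ H ∨ ¬U) only ¬U is left, so U = False.
In (¬B ∨ ¬N) only ¬N is left, so N = False.
In (¬A ∨ N) only ¬A is left, so A = False.
Set E = True.
Set R = True.
All clauses satisfied.

U = False; S = True; E = True; N = False; A = False; B = True; W = False; M = False; H = False; R = True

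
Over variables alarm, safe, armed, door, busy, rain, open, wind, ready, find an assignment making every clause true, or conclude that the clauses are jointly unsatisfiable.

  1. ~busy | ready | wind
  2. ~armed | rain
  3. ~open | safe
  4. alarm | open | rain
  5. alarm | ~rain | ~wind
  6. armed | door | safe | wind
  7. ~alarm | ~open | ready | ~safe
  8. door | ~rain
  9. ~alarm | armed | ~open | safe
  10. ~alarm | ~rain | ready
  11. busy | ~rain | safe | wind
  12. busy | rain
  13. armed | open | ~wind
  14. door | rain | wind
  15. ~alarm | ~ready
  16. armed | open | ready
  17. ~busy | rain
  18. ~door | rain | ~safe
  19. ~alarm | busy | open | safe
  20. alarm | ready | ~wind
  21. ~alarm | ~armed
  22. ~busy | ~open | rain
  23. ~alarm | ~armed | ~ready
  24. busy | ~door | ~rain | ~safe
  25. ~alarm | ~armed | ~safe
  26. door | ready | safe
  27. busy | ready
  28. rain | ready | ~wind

Try alarm = True:
  (~alarm | ~ready) forces ready = False.
  (~alarm | ~rain | ready) forces rain = False.
  (~armed | rain) forces armed = False.
  (busy | rain) forces busy = True.
  clause (~busy | rain) is falsified — backtrack.
So alarm = False.
Set safe = False.
  then (~open | safe) forces open = False.
  then (alarm | open | rain) forces rain = True.
  then (alarm | ~rain | ~wind) forces wind = False.
  then (door | ~rain) forces door = True.
  then (busy | ~rain | safe | wind) forces busy = True.
  then (~busy | ready | wind) forces ready = True.
Set armed = True.
All clauses satisfied.

alarm: False, safe: False, armed: True, door: True, busy: True, rain: True, open: False, wind: False, ready: True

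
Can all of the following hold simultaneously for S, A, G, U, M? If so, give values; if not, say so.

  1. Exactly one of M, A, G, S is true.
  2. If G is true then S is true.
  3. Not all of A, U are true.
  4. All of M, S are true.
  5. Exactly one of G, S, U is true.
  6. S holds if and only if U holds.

The formula is unsatisfiable.

Case S = True:
  (1) with S=T forces M = False.
  Constraint (4) is violated (M=F) — contradiction.
Case S = False:
  Constraint (4) is violated (S=F) — contradiction.
Both cases fail — unsatisfiable.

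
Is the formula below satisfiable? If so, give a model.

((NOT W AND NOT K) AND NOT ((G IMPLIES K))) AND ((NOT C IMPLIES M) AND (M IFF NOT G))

M = False; G = True; W = False; K = False; C = True

  (NOT W AND NOT K) AND NOT ((G IMPLIES K)) = True
    NOT W AND NOT K = True
      NOT W = True
      NOT K = True
    NOT ((G IMPLIES K)) = True
      G IMPLIES K = False
  (NOT C IMPLIES M) AND (M IFF NOT G) = True
    NOT C IMPLIES M = True
      NOT C = False
    M IFF NOT G = True
      NOT G = False
Both conjuncts True, so the formula holds.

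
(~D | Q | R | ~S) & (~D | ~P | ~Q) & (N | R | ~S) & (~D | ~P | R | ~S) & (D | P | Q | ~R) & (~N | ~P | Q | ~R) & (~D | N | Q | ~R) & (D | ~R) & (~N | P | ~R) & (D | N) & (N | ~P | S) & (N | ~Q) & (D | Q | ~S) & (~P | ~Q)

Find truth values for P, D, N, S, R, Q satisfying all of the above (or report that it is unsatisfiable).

P=F; D=T; N=T; S=F; R=F; Q=T

Set P = False.
Set D = True.
Set N = True.
  then (~N | P | ~R) forces R = False.
Set S = False.
Set Q = True.
All clauses satisfied.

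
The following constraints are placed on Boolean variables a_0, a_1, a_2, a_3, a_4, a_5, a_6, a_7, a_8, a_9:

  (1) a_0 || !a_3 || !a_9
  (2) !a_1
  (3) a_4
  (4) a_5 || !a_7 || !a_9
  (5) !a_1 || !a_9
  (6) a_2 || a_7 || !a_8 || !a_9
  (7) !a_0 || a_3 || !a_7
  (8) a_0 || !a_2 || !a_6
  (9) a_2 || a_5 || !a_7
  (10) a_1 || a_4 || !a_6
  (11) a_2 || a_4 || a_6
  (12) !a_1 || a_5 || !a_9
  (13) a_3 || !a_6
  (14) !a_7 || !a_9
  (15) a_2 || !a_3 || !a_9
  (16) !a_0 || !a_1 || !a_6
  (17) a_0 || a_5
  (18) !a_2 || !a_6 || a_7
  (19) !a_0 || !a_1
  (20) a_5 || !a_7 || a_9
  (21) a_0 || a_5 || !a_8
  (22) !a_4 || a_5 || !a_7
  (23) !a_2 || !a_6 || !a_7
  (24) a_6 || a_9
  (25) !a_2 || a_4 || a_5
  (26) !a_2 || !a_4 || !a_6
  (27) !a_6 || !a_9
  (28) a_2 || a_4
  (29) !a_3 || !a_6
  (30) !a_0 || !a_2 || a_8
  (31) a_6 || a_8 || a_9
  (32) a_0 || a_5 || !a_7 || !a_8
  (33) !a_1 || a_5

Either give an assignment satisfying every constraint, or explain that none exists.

a_0 = True; a_1 = False; a_2 = True; a_3 = False; a_4 = True; a_5 = True; a_6 = False; a_7 = False; a_8 = True; a_9 = True

Unit clause (!a_1) forces a_1 = False.
Unit clause (a_4) forces a_4 = True.
Set a_0 = True.
Set a_2 = True.
  then (!a_2 || !a_4 || !a_6) forces a_6 = False.
  then (!a_0 || !a_2 || a_8) forces a_8 = True.
  then (a_6 || a_9) forces a_9 = True.
  then (!a_7 || !a_9) forces a_7 = False.
Set a_3 = False.
Set a_5 = True.
All clauses satisfied.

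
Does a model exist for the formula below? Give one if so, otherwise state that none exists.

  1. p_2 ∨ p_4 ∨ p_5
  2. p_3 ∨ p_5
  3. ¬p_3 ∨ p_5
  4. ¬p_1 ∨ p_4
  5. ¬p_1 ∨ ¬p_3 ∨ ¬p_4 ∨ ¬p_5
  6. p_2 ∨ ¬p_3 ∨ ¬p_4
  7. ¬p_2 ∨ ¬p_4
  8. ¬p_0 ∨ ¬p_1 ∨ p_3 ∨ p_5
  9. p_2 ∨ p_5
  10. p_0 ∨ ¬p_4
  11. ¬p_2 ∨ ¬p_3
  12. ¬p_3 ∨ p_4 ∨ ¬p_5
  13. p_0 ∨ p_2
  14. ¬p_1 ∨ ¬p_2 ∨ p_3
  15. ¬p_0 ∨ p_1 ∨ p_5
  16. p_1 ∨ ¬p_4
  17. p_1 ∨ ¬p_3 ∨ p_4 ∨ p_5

p_0 = True, p_1 = False, p_2 = True, p_3 = False, p_4 = False, p_5 = True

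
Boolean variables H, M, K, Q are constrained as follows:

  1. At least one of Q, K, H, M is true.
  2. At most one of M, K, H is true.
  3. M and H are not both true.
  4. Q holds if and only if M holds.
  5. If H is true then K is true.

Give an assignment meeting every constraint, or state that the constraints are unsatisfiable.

H = False, M = False, K = True, Q = False

  (1) {Q, K, H, M}: 1 true — at least one ✓
  (2) {M, K, H}: 1 true — at most one ✓
  (3) M=F, H=F — not both ✓
  (4) Q=F, M=F — same ✓
  (5) H=F ⇒ K: vacuous ✓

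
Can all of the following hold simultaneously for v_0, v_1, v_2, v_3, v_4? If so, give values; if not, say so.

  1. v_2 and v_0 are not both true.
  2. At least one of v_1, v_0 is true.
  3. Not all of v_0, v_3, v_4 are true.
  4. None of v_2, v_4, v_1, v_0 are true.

UNSATISFIABLE

Case v_0 = True:
  Constraint (4) is violated (v_0=T) — contradiction.
Case v_0 = False:
  (2) with v_0=F forces v_1 = True.
  Constraint (4) is violated (v_1=T) — contradiction.
Both cases fail — unsatisfiable.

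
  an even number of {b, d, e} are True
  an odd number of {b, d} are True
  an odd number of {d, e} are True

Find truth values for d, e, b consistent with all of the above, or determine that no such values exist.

d = False, e = True, b = True

{b, d, e}: 2 true → even ✓
{b, d}: 1 true → odd ✓
{d, e}: 1 true → odd ✓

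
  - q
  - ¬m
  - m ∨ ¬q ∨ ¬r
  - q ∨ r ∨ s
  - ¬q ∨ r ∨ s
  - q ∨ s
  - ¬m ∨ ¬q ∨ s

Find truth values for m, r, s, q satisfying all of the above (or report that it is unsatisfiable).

Unit clause (q) forces q = True.
Unit clause (¬m) forces m = False.
In (m ∨ ¬q ∨ ¬r) only ¬r is left, so r = False.
In (¬q ∨ r ∨ s) only s is left, so s = True.
Check each clause:
  (q): q holds.
  (¬m): ¬m holds.
  (m ∨ ¬q ∨ ¬r): ¬r holds.
  (q ∨ r ∨ s): q holds.
  (¬q ∨ r ∨ s): s holds.
  (q ∨ s): q holds.
  (¬m ∨ ¬q ∨ s): ¬m holds.
All clauses satisfied.

m = False, r = False, s = True, q = True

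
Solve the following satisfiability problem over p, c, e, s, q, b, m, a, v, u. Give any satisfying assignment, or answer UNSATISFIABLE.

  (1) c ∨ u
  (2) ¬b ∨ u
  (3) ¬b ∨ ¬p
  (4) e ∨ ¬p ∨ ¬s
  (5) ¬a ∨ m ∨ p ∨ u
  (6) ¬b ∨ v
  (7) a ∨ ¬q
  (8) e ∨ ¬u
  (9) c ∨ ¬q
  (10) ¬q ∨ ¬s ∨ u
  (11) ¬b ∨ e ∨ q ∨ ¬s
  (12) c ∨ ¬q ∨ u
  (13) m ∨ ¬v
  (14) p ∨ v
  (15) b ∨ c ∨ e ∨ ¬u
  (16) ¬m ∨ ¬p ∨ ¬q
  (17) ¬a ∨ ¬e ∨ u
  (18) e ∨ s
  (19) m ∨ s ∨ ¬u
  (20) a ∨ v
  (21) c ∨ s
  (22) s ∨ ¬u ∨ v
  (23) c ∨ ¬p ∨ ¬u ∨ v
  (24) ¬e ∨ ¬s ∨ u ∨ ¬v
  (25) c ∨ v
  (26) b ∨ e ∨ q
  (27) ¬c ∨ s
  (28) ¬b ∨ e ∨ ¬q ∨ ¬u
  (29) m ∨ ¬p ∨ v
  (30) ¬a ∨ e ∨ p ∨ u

Set p = False.
  then (p ∨ v) forces v = True.
  then (m ∨ ¬v) forces m = True.
Set c = False.
  then (c ∨ u) forces u = True.
  then (e ∨ ¬u) forces e = True.
  then (c ∨ ¬q) forces q = False.
  then (c ∨ s) forces s = True.
Set b = False.
Set a = True.
All clauses satisfied.

p = False, c = False, e = True, s = True, q = False, b = False, m = True, a = True, v = True, u = True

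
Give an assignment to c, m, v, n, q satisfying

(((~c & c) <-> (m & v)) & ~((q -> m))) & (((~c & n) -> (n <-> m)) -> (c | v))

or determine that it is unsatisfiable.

c=F, m=F, v=F, n=T, q=T

  ((~c & c) <-> (m & v)) & ~((q -> m)) = True
    (~c & c) <-> (m & v) = True
      ~c & c = False
        ~c = True
      m & v = False
    ~((q -> m)) = True
      q -> m = False
  ((~c & n) -> (n <-> m)) -> (c | v) = True
    (~c & n) -> (n <-> m) = False
      ~c & n = True
        ~c = True
      n <-> m = False
    c | v = False
Both conjuncts True, so the formula holds.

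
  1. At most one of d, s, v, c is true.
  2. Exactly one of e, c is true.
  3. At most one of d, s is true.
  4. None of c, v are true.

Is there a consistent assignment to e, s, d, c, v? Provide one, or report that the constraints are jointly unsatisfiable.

e = True; s = True; d = False; c = False; v = False

  (1) {d, s, v, c}: 1 true — at most one ✓
  (2) {e, c}: 1 true — exactly one ✓
  (3) {d, s}: 1 true — at most one ✓
  (4) {c, v}: 0 true — none ✓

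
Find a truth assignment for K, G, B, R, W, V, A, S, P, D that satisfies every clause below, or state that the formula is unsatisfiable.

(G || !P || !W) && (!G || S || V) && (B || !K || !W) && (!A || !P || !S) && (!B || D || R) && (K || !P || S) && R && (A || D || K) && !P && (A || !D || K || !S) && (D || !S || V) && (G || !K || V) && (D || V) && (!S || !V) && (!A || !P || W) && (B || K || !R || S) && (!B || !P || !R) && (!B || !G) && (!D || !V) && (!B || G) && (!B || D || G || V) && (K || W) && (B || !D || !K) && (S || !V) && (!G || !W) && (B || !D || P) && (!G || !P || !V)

Case B = True:
  (R) forces R = True.
  (!P) forces P = False.
  (!B || !G) forces G = False.
  Clause (!B || G) is falsified — contradiction.
Case B = False:
  (R) forces R = True.
  (!P) forces P = False.
  (B || !D || P) forces D = False.
  (D || V) forces V = True.
  (!S || !V) forces S = False.
  Clause (S || !V) is falsified — contradiction.
Both cases fail, so the formula is unsatisfiable.

Unsatisfiable — no assignment works.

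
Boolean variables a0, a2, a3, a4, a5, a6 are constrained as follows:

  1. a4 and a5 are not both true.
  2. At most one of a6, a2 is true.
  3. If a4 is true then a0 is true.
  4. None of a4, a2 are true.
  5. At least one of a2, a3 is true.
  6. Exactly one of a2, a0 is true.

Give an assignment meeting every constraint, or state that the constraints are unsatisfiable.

a0: True, a2: False, a3: True, a4: False, a5: False, a6: True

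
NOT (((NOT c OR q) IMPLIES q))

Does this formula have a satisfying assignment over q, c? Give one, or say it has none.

q: False, c: False

  NOT (((NOT c OR q) IMPLIES q)) = True
    (NOT c OR q) IMPLIES q = False
      NOT c OR q = True
        NOT c = True
The formula evaluates to True.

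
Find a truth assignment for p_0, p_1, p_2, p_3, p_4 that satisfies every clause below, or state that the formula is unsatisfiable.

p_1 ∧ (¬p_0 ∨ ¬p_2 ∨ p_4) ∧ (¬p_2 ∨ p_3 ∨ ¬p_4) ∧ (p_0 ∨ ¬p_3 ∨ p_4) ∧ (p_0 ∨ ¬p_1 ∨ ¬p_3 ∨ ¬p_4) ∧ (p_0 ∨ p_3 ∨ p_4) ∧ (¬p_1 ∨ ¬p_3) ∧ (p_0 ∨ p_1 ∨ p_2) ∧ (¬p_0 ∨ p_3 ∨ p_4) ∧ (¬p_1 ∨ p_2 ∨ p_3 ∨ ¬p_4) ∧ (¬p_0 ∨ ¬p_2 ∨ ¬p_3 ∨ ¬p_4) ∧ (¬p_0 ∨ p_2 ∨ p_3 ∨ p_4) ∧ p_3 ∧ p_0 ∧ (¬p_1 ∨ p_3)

Case p_1 = True:
  (¬p_1 ∨ ¬p_3) forces p_3 = False.
  Clause (p_3) is falsified — contradiction.
Case p_1 = False:
  Clause (p_1) is falsified — contradiction.
Both cases fail, so the formula is unsatisfiable.

The formula is unsatisfiable.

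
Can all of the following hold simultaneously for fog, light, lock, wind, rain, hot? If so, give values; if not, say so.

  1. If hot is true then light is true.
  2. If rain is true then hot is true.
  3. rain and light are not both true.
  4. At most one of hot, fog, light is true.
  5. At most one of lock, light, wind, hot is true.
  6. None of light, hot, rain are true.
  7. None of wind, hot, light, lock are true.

fog = False; light = False; lock = False; wind = False; rain = False; hot = False

  (1) hot=F ⇒ light: vacuous ✓
  (2) rain=F ⇒ hot: vacuous ✓
  (3) rain=F, light=F — not both ✓
  (4) {hot, fog, light}: 0 true — at most one ✓
  (5) {lock, light, wind, hot}: 0 true — at most one ✓
  (6) {light, hot, rain}: 0 true — none ✓
  (7) {wind, hot, light, lock}: 0 true — none ✓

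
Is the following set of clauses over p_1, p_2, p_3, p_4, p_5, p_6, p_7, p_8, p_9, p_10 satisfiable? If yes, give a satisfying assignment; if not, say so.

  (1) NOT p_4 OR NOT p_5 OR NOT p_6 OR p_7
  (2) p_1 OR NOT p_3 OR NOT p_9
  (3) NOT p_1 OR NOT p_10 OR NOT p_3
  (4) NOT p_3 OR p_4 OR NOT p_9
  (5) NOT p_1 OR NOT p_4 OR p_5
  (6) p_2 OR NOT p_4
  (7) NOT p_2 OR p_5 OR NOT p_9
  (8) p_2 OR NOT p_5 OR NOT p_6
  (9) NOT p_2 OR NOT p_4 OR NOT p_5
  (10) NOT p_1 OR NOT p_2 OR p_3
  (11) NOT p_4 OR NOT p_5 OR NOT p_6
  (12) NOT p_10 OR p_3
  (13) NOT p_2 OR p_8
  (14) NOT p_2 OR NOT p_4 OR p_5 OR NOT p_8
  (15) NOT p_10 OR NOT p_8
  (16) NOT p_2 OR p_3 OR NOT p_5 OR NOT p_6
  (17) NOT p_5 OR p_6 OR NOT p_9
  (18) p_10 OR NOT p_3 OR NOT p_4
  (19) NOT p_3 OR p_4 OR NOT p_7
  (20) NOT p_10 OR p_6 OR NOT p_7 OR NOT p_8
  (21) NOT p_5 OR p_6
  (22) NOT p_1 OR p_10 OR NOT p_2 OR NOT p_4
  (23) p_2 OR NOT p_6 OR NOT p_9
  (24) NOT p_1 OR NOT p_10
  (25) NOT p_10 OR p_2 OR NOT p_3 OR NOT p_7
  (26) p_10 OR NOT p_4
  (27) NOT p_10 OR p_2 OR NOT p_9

p_1=F, p_2=F, p_3=F, p_4=F, p_5=F, p_6=F, p_7=F, p_8=F, p_9=F, p_10=F

Set p_1 = False.
Set p_2 = False.
  then (p_2 OR NOT p_4) forces p_4 = False.
Set p_3 = False.
  then (NOT p_10 OR p_3) forces p_10 = False.
Try p_5 = True:
  (p_2 OR NOT p_5 OR NOT p_6) forces p_6 = False.
  clause (NOT p_5 OR p_6) is falsified — backtrack.
So p_5 = False.
Set p_6 = False.
Set p_7 = False.
Set p_8 = False.
Set p_9 = False.
All clauses satisfied.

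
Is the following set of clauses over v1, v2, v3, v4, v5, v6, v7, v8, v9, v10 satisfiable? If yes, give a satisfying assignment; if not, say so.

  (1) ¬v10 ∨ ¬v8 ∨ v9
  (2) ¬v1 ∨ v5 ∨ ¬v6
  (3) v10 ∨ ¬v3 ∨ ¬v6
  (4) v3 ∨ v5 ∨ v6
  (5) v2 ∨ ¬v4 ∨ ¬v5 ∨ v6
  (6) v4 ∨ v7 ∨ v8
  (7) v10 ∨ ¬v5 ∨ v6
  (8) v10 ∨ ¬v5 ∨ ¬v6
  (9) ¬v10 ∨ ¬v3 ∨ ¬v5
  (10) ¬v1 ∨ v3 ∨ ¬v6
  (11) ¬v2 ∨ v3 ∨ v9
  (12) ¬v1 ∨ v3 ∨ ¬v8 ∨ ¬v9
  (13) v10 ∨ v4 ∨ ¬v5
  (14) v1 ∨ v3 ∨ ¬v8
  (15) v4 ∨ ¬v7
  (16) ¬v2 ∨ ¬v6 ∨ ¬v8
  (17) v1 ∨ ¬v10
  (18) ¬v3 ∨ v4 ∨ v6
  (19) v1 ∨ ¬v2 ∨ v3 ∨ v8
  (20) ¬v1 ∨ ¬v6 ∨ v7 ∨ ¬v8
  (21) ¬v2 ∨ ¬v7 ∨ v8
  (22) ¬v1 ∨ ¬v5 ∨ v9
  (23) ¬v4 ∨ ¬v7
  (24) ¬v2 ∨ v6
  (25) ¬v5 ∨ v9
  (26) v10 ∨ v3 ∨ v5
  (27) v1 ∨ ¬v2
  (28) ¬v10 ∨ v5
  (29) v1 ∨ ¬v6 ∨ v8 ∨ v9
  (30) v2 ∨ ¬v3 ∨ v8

v1=T, v2=F, v3=T, v4=T, v5=F, v6=F, v7=F, v8=T, v9=T, v10=F

Set v1 = True.
Set v2 = False.
Set v3 = True.
  then (v2 ∨ ¬v3 ∨ v8) forces v8 = True.
Set v4 = True.
  then (¬v4 ∨ ¬v7) forces v7 = False.
  then (¬v1 ∨ ¬v6 ∨ v7 ∨ ¬v8) forces v6 = False.
  then (v2 ∨ ¬v4 ∨ ¬v5 ∨ v6) forces v5 = False.
  then (¬v10 ∨ v5) forces v10 = False.
Set v9 = True.
All clauses satisfied.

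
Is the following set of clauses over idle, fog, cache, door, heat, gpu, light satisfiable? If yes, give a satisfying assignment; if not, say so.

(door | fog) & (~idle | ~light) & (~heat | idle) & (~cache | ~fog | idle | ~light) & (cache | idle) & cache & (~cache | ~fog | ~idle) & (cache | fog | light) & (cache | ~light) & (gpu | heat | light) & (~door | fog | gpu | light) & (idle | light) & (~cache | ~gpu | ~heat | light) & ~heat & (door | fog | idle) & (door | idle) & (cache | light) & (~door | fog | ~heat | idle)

idle=F, fog=F, cache=T, door=T, heat=F, gpu=T, light=T

Unit clause (cache) forces cache = True.
Unit clause (~heat) forces heat = False.
Set idle = False.
  then (idle | light) forces light = True.
  then (door | idle) forces door = True.
  then (~cache | ~fog | idle | ~light) forces fog = False.
Set gpu = True.
All clauses satisfied.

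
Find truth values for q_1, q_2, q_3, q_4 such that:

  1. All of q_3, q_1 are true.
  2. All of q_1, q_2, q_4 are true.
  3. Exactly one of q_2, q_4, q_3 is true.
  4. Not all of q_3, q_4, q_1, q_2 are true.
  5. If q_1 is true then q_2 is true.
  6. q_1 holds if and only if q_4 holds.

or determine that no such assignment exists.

Unsatisfiable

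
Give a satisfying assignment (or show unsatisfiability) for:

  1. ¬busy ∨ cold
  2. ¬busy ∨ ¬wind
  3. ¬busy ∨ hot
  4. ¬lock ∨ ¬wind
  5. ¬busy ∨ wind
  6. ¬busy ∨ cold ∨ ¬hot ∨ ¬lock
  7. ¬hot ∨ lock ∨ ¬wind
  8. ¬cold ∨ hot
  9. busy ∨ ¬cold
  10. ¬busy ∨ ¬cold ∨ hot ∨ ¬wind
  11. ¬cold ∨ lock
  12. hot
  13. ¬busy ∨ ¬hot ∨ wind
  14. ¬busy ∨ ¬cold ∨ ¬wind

Unit clause (hot) forces hot = True.
Set cold = False.
  then (¬busy ∨ cold) forces busy = False.
Set lock = False.
  then (¬hot ∨ lock ∨ ¬wind) forces wind = False.
All clauses satisfied.

cold: False, lock: False, wind: False, busy: False, hot: True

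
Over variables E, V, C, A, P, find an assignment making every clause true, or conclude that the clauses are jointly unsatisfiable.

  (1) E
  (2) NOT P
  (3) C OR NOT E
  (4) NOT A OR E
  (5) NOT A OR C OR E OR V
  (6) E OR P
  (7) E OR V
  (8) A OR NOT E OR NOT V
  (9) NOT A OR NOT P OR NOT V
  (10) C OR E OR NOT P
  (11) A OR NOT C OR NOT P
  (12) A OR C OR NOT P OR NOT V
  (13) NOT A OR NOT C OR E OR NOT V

Unit clause (E) forces E = True.
Unit clause (NOT P) forces P = False.
In (C OR NOT E) only C is left, so C = True.
Set V = False.
Set A = False.
All clauses satisfied.

E = True, V = False, C = True, A = False, P = False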